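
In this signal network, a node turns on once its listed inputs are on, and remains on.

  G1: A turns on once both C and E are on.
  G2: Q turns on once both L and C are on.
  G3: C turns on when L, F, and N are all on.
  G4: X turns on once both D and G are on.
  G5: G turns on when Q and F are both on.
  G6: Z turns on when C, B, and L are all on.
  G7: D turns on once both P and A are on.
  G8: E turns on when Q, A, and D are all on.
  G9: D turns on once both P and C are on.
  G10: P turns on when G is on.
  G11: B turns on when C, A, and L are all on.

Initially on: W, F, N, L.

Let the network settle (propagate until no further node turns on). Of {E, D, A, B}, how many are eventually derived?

L, F, and N are on, so C turns on (G3).
L and C are on, so Q turns on (G2).
G5: Q and F on → G on.
G10: G on → P on.
G9: P and C on → D on.
E would need Q, A, and D (G8), but A never turns on.
D: reached.
A would need C and E (G1), but E never turns on.
B would need C, A, and L (G11), but A never turns on.
Reached: D — 1 of the 4.

1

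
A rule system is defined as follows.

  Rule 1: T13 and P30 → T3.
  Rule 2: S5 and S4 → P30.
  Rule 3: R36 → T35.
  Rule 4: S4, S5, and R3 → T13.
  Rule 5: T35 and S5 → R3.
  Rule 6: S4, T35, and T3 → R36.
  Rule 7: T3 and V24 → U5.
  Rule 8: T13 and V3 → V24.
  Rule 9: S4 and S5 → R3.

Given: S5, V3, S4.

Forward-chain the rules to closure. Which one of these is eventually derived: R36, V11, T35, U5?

U5

S5 and S4 hold, so P30 follows (Rule 2).
From S4 and S5, Rule 9 gives R3.
From S4, S5, and R3, Rule 4 gives T13.
T13 and P30 hold, so T3 follows (Rule 1).
T13 and V3 hold, so V24 follows (Rule 8).
From T3 and V24, Rule 7 gives U5.
No rule produces V11, and it is not given. R36 would need S4, T35, and T3 (Rule 6), but T35 is never established. T35 would need R36 (Rule 3), but R36 is never established.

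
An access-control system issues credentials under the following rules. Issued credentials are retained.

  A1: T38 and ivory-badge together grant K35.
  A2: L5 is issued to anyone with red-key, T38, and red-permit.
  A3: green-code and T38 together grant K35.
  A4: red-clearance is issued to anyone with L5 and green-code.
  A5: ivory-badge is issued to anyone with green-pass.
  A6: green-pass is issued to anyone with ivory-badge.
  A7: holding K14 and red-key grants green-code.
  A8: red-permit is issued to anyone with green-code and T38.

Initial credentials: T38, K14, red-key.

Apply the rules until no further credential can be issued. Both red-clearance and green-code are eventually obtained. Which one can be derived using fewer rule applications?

green-code

green-code: Holding K14 and red-key grants green-code (A7). [1 rule application]
red-clearance: Holding K14 and red-key grants green-code (A7). Holding green-code and T38 grants red-permit (A8). Holding red-key, T38, and red-permit grants L5 (A2). Holding L5 and green-code grants red-clearance (A4). [4 rule applications]
green-code needs fewer.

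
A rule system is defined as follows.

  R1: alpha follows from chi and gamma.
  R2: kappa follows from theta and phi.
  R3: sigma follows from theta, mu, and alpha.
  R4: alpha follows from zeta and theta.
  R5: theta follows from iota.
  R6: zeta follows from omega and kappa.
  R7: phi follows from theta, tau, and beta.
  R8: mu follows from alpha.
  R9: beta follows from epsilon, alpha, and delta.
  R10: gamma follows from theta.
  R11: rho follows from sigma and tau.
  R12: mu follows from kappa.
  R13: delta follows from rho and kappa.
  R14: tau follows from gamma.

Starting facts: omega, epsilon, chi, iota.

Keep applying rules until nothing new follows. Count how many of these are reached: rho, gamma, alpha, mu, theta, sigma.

From iota, R5 gives theta.
From theta, R10 gives gamma.
From chi and gamma, R1 gives alpha.
From gamma, R14 gives tau.
alpha holds, so mu follows (R8).
From theta, mu, and alpha, R3 gives sigma.
From sigma and tau, R11 gives rho.
rho: reached.
gamma: reached.
alpha: reached.
mu: reached.
theta: reached.
sigma: reached.
All 6 are reached.

6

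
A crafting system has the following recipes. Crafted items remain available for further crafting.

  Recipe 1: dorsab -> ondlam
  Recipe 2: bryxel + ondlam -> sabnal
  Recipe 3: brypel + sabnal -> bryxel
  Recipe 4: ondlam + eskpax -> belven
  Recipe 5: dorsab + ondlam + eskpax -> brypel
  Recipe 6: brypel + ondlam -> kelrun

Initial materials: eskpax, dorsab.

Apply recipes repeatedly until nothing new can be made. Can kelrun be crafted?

dorsab -> ondlam (Recipe 1).
Using Recipe 5, dorsab, ondlam, and eskpax make brypel.
brypel + ondlam -> kelrun (Recipe 6).

Yes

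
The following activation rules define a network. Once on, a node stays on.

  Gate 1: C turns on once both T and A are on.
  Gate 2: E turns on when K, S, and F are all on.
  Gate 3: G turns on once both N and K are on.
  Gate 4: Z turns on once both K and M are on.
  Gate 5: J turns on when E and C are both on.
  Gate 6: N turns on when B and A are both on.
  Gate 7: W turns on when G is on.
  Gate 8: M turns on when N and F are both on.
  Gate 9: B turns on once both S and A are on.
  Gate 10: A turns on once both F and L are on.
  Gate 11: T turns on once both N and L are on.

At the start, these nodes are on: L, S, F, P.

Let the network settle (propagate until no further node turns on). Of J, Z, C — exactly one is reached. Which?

C

Gate 10: F and L on → A on.
S and A are on, so B turns on (Gate 9).
Gate 6: B and A on → N on.
Gate 11: N and L on → T on.
Gate 1: T and A on → C on.
J would need E and C (Gate 5), but E never turns on. Z would need K and M (Gate 4), but K never turns on.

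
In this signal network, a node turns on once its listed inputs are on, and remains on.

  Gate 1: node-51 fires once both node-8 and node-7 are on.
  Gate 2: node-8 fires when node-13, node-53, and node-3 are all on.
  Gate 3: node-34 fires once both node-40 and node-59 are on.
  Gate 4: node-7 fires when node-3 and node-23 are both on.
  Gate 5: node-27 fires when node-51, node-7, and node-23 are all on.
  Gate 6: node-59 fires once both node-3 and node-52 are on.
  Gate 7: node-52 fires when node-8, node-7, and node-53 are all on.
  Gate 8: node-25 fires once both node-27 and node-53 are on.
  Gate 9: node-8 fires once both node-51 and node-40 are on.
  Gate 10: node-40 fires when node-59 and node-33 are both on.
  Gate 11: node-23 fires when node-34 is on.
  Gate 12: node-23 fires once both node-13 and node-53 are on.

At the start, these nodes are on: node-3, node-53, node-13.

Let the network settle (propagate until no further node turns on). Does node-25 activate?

Yes

Gate 2: node-13, node-53, and node-3 on → node-8 on.
node-13 and node-53 are on, so node-23 fires (Gate 12).
Gate 4: node-3 and node-23 on → node-7 on.
Gate 1: node-8 and node-7 on → node-51 on.
Gate 5: node-51, node-7, and node-23 on → node-27 on.
Gate 8: node-27 and node-53 on → node-25 on.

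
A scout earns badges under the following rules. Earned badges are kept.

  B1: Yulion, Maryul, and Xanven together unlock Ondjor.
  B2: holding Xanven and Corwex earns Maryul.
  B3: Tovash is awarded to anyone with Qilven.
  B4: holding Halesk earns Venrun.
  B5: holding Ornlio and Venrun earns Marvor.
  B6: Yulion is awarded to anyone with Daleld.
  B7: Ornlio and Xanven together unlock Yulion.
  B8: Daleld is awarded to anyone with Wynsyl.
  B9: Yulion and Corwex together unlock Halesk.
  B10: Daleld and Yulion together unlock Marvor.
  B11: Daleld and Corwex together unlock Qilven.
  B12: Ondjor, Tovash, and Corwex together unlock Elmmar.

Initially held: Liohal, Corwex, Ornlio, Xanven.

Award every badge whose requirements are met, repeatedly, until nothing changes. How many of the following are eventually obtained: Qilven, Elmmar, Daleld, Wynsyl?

0

Qilven would need Daleld and Corwex (B11), but Daleld is never earned.
Elmmar would need Ondjor, Tovash, and Corwex (B12), but Tovash is never earned.
Daleld would need Wynsyl (B8), but Wynsyl is never earned.
No rule produces Wynsyl, and it is not given.
None of the 4 are reached.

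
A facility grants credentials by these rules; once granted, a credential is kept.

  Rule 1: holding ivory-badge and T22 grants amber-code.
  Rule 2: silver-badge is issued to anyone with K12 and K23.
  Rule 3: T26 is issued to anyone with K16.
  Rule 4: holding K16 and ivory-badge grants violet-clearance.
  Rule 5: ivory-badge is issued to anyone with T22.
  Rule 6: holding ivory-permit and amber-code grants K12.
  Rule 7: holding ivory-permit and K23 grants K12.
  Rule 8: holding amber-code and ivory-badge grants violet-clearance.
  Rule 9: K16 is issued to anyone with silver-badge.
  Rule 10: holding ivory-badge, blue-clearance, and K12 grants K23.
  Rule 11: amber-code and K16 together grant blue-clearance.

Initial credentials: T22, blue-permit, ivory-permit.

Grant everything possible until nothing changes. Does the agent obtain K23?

K23 would need ivory-badge, blue-clearance, and K12 (Rule 10), but blue-clearance is never granted.

No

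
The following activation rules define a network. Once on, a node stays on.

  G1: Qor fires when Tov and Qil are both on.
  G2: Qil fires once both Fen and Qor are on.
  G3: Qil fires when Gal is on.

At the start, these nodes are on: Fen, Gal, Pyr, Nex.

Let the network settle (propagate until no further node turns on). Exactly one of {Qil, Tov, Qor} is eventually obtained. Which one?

Qil

G3: Gal on → Qil on.
No rule produces Tov, and it is not given. Qor would need Tov and Qil (G1), but Tov never turns on.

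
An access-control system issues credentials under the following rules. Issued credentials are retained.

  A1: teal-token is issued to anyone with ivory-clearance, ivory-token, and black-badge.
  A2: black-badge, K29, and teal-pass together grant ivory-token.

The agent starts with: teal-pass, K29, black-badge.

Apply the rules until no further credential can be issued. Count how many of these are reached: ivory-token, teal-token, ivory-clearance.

Holding black-badge, K29, and teal-pass grants ivory-token (A2).
ivory-token: reached.
teal-token would need ivory-clearance, ivory-token, and black-badge (A1), but ivory-clearance is never granted.
No rule produces ivory-clearance, and it is not given.
Reached: ivory-token — 1 of the 3.

1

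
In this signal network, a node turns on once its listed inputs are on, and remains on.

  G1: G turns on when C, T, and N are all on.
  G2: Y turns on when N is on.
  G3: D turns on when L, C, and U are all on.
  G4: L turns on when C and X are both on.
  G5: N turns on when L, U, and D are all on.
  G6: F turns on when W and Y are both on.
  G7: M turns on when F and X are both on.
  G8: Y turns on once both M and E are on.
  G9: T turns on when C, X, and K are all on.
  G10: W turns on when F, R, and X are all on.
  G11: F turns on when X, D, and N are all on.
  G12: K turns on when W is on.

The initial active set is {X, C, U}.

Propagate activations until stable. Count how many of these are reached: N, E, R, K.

1

G4: C and X on → L on.
L, C, and U are on, so D turns on (G3).
L, U, and D are on, so N turns on (G5).
N: reached.
No rule produces E, and it is not given.
No rule produces R, and it is not given.
K would need W (G12), but W never turns on.
Reached: N — 1 of the 4.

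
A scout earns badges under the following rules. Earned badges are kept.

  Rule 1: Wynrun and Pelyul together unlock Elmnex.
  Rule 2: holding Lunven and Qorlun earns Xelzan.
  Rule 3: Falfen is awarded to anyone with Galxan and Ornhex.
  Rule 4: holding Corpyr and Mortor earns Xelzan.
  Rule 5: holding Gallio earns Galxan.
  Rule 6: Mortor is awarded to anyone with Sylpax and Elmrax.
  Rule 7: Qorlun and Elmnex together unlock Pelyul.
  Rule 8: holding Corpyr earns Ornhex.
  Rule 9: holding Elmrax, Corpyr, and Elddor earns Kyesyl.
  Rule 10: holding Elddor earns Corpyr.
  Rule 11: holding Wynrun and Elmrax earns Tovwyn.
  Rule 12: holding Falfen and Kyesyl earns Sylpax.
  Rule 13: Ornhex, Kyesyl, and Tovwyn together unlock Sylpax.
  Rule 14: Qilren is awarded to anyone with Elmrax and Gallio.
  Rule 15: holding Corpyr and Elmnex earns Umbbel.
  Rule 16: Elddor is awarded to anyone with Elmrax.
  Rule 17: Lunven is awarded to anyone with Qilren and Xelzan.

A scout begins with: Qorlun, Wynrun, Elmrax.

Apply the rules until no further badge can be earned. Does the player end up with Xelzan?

Yes

With Wynrun and Elmrax, Tovwyn is earned (Rule 11).
With Elmrax, Elddor is earned (Rule 16).
With Elddor, Corpyr is earned (Rule 10).
With Corpyr, Ornhex is earned (Rule 8).
With Elmrax, Corpyr, and Elddor, Kyesyl is earned (Rule 9).
With Ornhex, Kyesyl, and Tovwyn, Sylpax is earned (Rule 13).
With Sylpax and Elmrax, Mortor is earned (Rule 6).
With Corpyr and Mortor, Xelzan is earned (Rule 4).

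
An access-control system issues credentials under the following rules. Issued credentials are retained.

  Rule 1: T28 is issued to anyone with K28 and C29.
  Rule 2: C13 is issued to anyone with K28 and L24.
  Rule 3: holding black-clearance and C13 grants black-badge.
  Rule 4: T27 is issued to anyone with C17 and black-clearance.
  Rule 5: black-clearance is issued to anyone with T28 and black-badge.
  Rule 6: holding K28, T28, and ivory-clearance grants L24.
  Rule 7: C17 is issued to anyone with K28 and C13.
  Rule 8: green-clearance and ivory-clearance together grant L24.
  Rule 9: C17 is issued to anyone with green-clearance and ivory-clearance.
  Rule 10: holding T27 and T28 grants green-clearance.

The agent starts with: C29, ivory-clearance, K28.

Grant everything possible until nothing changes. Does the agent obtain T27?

No

T27 would need C17 and black-clearance (Rule 4), but black-clearance is never granted.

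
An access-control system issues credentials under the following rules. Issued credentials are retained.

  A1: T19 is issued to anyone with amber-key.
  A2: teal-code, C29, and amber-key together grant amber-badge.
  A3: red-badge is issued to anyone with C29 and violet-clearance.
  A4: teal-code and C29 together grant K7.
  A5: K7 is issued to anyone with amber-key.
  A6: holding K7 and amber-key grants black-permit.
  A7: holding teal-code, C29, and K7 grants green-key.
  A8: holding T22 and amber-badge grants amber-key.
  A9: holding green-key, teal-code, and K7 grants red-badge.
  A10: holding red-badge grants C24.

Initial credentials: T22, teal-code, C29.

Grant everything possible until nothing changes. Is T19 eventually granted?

No

T19 would need amber-key (A1), but amber-key is never granted.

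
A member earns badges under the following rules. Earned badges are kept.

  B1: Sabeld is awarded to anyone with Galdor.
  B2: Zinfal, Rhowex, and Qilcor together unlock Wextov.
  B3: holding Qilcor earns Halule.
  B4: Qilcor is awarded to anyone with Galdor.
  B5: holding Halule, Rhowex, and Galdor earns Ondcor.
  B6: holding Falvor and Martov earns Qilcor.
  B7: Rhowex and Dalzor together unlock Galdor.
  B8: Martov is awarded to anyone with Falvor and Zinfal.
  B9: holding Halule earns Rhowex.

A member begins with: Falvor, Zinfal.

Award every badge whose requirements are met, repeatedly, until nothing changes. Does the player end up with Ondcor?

No

Ondcor would need Halule, Rhowex, and Galdor (B5), but Galdor is never earned.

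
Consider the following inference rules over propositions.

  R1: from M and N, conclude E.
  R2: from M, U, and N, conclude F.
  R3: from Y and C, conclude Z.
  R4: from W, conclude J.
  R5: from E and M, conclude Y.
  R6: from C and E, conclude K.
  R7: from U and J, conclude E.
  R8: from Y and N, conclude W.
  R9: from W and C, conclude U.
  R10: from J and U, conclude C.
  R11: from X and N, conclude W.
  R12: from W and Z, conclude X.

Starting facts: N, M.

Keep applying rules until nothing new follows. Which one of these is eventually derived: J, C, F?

From M and N, R1 gives E.
E and M hold, so Y follows (R5).
Y and N hold, so W follows (R8).
W holds, so J follows (R4).
C would need J and U (R10), but U is never established. F would need M, U, and N (R2), but U is never established.

J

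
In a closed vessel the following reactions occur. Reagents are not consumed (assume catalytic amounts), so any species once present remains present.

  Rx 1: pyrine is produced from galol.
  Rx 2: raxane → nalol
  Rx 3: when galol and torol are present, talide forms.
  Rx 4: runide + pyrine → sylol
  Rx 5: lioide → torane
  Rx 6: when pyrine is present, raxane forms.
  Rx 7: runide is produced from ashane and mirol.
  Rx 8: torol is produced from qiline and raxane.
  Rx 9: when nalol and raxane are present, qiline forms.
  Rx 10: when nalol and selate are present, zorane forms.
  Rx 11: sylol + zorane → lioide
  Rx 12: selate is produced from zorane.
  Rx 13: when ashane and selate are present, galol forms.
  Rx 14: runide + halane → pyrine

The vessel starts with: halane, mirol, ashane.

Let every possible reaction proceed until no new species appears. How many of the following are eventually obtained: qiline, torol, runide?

ashane and mirol present → runide forms (Rx 7).
runide and halane present → pyrine forms (Rx 14).
pyrine present → raxane forms (Rx 6).
raxane present → nalol forms (Rx 2).
nalol and raxane present → qiline forms (Rx 9).
qiline and raxane present → torol forms (Rx 8).
qiline: reached.
torol: reached.
runide: reached.
All 3 are reached.

3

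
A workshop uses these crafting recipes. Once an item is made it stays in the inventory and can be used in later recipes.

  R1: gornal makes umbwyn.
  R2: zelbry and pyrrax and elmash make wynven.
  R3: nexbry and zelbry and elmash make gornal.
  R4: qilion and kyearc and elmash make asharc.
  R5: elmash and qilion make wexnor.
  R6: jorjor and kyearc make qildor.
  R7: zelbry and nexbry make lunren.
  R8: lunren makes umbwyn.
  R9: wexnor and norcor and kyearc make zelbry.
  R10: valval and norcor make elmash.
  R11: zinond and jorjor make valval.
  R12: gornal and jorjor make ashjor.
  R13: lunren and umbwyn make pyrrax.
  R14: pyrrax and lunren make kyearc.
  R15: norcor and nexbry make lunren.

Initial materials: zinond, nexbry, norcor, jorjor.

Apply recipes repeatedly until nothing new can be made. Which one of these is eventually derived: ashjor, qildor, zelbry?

norcor and nexbry → lunren (R15).
lunren → umbwyn (R8).
Using R13, lunren and umbwyn make pyrrax.
Using R14, pyrrax and lunren make kyearc.
Using R6, jorjor and kyearc make qildor.
zelbry would need wexnor, norcor, and kyearc (R9), but wexnor is never obtained. ashjor would need gornal and jorjor (R12), but gornal is never obtained.

qildor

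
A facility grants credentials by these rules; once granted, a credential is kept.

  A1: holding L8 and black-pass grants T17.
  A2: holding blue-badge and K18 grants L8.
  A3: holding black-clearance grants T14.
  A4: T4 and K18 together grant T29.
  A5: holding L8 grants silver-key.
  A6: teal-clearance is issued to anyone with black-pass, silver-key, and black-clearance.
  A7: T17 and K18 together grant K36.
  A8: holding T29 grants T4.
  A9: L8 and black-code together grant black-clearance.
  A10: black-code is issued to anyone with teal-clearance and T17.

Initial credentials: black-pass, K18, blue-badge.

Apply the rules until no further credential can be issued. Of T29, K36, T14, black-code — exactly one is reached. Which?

K36

Holding blue-badge and K18 grants L8 (A2).
Holding L8 and black-pass grants T17 (A1).
Holding T17 and K18 grants K36 (A7).
black-code would need teal-clearance and T17 (A10), but teal-clearance is never granted. T29 would need T4 and K18 (A4), but T4 is never granted. T14 would need black-clearance (A3), but black-clearance is never granted.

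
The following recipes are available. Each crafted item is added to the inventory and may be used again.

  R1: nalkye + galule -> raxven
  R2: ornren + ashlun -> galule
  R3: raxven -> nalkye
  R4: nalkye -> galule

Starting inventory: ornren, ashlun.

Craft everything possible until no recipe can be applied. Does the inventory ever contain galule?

Using R2, ornren and ashlun make galule.

Yes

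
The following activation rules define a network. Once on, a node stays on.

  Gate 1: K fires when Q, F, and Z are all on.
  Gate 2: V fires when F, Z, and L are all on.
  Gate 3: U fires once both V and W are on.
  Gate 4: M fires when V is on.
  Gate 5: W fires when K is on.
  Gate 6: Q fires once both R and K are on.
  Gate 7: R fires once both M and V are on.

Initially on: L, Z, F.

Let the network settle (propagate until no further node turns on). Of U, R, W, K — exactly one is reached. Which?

R

Gate 2: F, Z, and L on → V on.
Gate 4: V on → M on.
Gate 7: M and V on → R on.
W would need K (Gate 5), but K never turns on. K would need Q, F, and Z (Gate 1), but Q never turns on. U would need V and W (Gate 3), but W never turns on.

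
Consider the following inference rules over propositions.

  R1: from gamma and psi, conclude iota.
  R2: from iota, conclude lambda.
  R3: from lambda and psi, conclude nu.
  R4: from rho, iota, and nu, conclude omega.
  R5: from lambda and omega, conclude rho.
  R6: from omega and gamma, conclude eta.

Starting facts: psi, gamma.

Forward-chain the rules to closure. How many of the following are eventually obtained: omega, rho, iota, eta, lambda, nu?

From gamma and psi, R1 gives iota.
From iota, R2 gives lambda.
From lambda and psi, R3 gives nu.
omega would need rho, iota, and nu (R4), but rho is never established.
rho would need lambda and omega (R5), but omega is never established.
iota: reached.
eta would need omega and gamma (R6), but omega is never established.
lambda: reached.
nu: reached.
Reached: iota, lambda, and nu — 3 of the 6.

3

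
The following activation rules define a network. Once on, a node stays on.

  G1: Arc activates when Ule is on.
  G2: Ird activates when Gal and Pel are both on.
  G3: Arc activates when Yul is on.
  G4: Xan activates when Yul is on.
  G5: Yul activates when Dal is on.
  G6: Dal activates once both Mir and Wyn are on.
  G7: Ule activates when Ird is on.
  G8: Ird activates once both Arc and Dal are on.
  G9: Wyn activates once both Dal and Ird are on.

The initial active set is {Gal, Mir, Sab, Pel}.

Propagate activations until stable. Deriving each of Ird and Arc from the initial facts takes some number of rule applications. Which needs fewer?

Ird: Gal and Pel are on, so Ird activates (G2). [1 rule application]
Arc: Gal and Pel are on, so Ird activates (G2). Ird is on, so Ule activates (G7). Ule is on, so Arc activates (G1). [3 rule applications]
Ird needs fewer.

Ird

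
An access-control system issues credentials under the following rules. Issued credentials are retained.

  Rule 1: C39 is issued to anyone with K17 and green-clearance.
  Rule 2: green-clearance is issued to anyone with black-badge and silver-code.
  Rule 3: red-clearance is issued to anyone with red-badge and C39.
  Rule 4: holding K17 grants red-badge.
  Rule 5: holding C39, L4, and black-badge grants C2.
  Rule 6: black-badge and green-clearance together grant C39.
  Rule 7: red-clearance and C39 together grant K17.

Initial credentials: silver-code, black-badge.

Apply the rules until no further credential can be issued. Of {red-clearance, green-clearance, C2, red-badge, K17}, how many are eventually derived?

Holding black-badge and silver-code grants green-clearance (Rule 2).
red-clearance would need red-badge and C39 (Rule 3), but red-badge is never granted.
green-clearance: reached.
C2 would need C39, L4, and black-badge (Rule 5), but L4 is never granted.
red-badge would need K17 (Rule 4), but K17 is never granted.
K17 would need red-clearance and C39 (Rule 7), but red-clearance is never granted.
Reached: green-clearance — 1 of the 5.

1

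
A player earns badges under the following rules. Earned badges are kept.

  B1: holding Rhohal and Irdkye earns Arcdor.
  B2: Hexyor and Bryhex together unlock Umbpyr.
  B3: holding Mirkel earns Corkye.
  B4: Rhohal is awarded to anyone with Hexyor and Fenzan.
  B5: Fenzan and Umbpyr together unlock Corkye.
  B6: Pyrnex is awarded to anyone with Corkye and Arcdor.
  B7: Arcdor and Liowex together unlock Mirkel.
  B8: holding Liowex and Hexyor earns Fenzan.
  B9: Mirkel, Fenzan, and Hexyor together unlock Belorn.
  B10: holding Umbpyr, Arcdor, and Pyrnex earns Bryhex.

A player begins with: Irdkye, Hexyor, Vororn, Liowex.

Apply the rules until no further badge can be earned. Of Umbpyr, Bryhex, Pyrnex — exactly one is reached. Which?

Pyrnex

With Liowex and Hexyor, Fenzan is earned (B8).
With Hexyor and Fenzan, Rhohal is earned (B4).
With Rhohal and Irdkye, Arcdor is earned (B1).
With Arcdor and Liowex, Mirkel is earned (B7).
With Mirkel, Corkye is earned (B3).
With Corkye and Arcdor, Pyrnex is earned (B6).
Bryhex would need Umbpyr, Arcdor, and Pyrnex (B10), but Umbpyr is never earned. Umbpyr would need Hexyor and Bryhex (B2), but Bryhex is never earned.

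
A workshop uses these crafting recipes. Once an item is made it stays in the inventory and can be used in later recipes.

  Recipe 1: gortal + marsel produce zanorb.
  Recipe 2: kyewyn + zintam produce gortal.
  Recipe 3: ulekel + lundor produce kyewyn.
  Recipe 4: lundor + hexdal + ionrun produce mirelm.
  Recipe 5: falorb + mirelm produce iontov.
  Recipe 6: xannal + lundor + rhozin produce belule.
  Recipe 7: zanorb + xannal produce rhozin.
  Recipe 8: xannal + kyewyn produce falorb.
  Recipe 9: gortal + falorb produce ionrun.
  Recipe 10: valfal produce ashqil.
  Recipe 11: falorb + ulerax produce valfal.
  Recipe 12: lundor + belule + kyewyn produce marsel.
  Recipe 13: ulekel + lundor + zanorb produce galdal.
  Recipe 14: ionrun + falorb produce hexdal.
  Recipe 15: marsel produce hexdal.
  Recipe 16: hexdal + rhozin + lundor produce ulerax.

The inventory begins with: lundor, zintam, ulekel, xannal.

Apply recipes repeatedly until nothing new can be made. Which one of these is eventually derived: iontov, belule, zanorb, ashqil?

ulekel + lundor → kyewyn (Recipe 3).
Using Recipe 8, xannal and kyewyn make falorb.
Using Recipe 2, kyewyn and zintam make gortal.
Using Recipe 9, gortal and falorb make ionrun.
ionrun + falorb → hexdal (Recipe 14).
lundor + hexdal + ionrun → mirelm (Recipe 4).
Using Recipe 5, falorb and mirelm make iontov.
belule would need xannal, lundor, and rhozin (Recipe 6), but rhozin is never obtained. ashqil would need valfal (Recipe 10), but valfal is never obtained. zanorb would need gortal and marsel (Recipe 1), but marsel is never obtained.

iontov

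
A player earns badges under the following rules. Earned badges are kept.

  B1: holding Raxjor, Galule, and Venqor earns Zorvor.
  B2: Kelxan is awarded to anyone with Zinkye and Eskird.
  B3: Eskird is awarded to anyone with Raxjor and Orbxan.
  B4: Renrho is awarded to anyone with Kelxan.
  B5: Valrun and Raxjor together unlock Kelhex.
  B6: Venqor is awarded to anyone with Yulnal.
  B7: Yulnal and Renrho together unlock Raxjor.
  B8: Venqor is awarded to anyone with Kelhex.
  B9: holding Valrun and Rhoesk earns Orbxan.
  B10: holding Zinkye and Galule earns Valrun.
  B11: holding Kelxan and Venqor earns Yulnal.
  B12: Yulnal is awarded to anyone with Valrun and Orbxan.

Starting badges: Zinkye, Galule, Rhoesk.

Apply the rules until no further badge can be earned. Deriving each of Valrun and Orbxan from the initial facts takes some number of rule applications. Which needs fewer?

Valrun

Valrun: With Zinkye and Galule, Valrun is earned (B10). [1 rule application]
Orbxan: With Zinkye and Galule, Valrun is earned (B10). With Valrun and Rhoesk, Orbxan is earned (B9). [2 rule applications]
Valrun needs fewer.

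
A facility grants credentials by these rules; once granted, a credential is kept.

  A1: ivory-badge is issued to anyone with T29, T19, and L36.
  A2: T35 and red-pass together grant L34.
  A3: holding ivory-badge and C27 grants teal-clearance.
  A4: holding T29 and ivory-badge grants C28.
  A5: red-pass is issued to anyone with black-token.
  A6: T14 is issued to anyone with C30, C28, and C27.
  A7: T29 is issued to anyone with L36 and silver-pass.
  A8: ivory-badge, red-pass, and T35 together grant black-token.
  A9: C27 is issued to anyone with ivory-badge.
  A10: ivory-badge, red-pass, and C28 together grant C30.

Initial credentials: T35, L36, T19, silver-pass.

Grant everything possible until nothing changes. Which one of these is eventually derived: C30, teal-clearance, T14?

teal-clearance

Holding L36 and silver-pass grants T29 (A7).
Holding T29, T19, and L36 grants ivory-badge (A1).
Holding ivory-badge grants C27 (A9).
Holding ivory-badge and C27 grants teal-clearance (A3).
T14 would need C30, C28, and C27 (A6), but C30 is never granted. C30 would need ivory-badge, red-pass, and C28 (A10), but red-pass is never granted.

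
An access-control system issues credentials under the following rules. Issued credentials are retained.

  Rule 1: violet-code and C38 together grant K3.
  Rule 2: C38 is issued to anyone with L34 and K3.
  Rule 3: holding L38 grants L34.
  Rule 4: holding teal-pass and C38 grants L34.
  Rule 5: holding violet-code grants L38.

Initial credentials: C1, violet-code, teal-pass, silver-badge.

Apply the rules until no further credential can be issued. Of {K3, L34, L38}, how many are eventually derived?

2

Holding violet-code grants L38 (Rule 5).
Holding L38 grants L34 (Rule 3).
K3 would need violet-code and C38 (Rule 1), but C38 is never granted.
L34: reached.
L38: reached.
Reached: L34 and L38 — 2 of the 3.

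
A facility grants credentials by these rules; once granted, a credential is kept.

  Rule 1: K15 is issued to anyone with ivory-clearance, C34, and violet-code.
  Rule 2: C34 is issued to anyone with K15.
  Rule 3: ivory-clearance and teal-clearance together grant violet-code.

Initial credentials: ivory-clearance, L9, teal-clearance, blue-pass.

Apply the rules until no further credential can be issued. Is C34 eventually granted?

C34 would need K15 (Rule 2), but K15 is never granted.

No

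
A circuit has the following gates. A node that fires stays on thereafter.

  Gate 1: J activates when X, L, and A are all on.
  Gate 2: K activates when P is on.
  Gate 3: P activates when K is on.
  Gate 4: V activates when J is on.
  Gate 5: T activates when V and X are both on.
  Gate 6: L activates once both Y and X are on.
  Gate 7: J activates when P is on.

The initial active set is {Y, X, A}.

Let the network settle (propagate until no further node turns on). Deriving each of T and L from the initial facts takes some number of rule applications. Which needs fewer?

L: Y and X are on, so L activates (Gate 6). [1 rule application]
T: Y and X are on, so L activates (Gate 6). Gate 1: X, L, and A on → J on. J is on, so V activates (Gate 4). Gate 5: V and X on → T on. [4 rule applications]
L needs fewer.

L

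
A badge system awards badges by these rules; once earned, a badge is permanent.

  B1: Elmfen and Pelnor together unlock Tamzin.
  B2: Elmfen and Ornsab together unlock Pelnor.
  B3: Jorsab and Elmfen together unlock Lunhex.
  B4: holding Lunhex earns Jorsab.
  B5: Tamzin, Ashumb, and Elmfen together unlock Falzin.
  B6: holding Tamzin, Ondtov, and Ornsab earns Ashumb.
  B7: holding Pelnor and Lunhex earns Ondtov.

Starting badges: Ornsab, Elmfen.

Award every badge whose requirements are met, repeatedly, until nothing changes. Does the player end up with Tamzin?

Yes

With Elmfen and Ornsab, Pelnor is earned (B2).
With Elmfen and Pelnor, Tamzin is earned (B1).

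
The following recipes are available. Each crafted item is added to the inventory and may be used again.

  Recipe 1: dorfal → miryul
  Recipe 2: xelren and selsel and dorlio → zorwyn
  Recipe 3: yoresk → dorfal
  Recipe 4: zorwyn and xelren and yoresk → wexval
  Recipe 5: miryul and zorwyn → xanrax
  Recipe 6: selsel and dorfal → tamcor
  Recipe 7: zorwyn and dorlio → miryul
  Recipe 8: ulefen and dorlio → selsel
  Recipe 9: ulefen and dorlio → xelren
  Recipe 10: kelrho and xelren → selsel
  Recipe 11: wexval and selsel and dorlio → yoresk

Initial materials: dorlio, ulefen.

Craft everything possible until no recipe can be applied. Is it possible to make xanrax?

Yes

ulefen and dorlio → xelren (Recipe 9).
ulefen and dorlio → selsel (Recipe 8).
Using Recipe 2, xelren, selsel, and dorlio make zorwyn.
Using Recipe 7, zorwyn and dorlio make miryul.
Using Recipe 5, miryul and zorwyn make xanrax.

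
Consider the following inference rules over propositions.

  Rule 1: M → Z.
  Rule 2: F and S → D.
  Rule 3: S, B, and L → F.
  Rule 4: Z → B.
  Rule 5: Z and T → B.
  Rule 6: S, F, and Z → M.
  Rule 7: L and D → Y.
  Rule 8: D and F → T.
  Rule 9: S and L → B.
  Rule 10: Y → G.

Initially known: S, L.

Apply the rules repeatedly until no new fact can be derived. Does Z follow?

No

Z would need M (Rule 1), but M is never established.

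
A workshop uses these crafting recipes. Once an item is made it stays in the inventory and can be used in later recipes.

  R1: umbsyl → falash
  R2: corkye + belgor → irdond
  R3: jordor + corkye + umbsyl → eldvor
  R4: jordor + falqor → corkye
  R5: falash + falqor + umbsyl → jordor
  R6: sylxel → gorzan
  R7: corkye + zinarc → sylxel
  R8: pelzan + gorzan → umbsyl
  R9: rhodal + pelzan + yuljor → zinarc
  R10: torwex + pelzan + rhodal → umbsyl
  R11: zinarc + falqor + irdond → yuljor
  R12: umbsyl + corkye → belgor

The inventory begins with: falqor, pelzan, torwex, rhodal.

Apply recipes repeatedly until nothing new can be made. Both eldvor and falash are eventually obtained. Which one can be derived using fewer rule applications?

falash

falash: torwex + pelzan + rhodal → umbsyl (R10). umbsyl → falash (R1). [2 rule applications]
eldvor: Using R10, torwex, pelzan, and rhodal make umbsyl. Using R1, umbsyl makes falash. falash + falqor + umbsyl → jordor (R5). Using R4, jordor and falqor make corkye. jordor + corkye + umbsyl → eldvor (R3). [5 rule applications]
falash needs fewer.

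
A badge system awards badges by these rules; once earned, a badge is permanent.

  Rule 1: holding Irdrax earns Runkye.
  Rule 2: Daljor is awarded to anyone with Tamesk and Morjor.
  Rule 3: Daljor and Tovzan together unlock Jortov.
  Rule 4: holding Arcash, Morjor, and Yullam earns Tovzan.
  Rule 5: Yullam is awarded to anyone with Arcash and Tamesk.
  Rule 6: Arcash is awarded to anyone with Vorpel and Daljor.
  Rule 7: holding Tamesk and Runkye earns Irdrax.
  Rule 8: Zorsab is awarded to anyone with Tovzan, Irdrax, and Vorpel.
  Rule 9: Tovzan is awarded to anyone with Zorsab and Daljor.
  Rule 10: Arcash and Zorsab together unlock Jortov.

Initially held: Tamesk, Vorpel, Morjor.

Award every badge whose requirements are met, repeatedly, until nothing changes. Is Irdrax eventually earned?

Irdrax would need Tamesk and Runkye (Rule 7), but Runkye is never earned.

No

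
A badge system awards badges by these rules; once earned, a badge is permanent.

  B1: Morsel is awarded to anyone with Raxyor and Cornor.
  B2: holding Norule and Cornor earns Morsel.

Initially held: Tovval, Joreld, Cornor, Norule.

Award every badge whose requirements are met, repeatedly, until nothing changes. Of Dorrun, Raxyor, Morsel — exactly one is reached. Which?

With Norule and Cornor, Morsel is earned (B2).
No rule produces Dorrun, and it is not given. No rule produces Raxyor, and it is not given.

Morsel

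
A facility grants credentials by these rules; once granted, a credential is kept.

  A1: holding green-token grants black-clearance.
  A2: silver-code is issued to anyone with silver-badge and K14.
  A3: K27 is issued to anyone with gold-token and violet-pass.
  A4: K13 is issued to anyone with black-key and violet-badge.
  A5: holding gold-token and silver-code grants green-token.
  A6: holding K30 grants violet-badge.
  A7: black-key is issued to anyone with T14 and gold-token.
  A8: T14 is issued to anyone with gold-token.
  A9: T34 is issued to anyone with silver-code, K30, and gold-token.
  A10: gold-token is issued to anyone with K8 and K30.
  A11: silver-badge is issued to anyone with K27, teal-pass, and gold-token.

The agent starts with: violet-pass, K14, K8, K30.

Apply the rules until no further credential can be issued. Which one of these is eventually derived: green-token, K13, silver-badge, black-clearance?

Holding K8 and K30 grants gold-token (A10).
Holding K30 grants violet-badge (A6).
Holding gold-token grants T14 (A8).
Holding T14 and gold-token grants black-key (A7).
Holding black-key and violet-badge grants K13 (A4).
silver-badge would need K27, teal-pass, and gold-token (A11), but teal-pass is never granted. green-token would need gold-token and silver-code (A5), but silver-code is never granted. black-clearance would need green-token (A1), but green-token is never granted.

K13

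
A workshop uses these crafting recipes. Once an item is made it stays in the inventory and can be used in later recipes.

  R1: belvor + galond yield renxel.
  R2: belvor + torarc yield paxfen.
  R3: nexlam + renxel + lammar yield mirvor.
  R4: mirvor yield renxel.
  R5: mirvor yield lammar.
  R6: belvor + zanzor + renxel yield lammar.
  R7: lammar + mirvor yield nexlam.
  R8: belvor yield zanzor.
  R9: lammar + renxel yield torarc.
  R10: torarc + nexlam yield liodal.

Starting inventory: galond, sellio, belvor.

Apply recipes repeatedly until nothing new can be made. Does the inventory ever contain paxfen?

belvor → zanzor (R8).
belvor + galond → renxel (R1).
Using R6, belvor, zanzor, and renxel make lammar.
Using R9, lammar and renxel make torarc.
Using R2, belvor and torarc make paxfen.

Yes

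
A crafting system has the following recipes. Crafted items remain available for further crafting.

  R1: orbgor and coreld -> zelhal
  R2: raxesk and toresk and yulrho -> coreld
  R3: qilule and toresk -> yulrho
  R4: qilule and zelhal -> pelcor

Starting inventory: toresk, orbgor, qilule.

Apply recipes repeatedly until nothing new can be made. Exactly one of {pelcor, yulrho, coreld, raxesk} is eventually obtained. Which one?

yulrho

Using R3, qilule and toresk make yulrho.
coreld would need raxesk, toresk, and yulrho (R2), but raxesk is never obtained. No rule produces raxesk, and it is not given. pelcor would need qilule and zelhal (R4), but zelhal is never obtained.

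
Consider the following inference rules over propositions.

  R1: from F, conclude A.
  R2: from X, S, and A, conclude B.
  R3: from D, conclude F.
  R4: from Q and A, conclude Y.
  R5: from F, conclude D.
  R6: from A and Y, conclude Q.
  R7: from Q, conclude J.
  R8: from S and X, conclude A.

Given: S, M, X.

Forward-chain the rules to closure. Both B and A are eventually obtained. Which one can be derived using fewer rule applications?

A: From S and X, R8 gives A. [1 rule application]
B: S and X hold, so A follows (R8). From X, S, and A, R2 gives B. [2 rule applications]
A needs fewer.

A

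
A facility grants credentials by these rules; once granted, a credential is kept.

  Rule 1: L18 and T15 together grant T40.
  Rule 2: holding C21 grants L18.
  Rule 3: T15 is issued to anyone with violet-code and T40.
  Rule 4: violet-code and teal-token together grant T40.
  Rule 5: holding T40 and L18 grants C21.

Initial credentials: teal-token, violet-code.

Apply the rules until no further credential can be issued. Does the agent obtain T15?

Holding violet-code and teal-token grants T40 (Rule 4).
Holding violet-code and T40 grants T15 (Rule 3).

Yes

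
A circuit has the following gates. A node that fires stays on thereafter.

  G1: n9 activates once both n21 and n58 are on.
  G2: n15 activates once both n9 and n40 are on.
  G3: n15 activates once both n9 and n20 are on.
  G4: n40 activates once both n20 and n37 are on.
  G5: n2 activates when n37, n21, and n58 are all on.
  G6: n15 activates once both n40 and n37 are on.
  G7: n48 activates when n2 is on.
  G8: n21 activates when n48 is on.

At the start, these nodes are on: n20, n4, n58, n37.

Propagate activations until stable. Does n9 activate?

n9 would need n21 and n58 (G1), but n21 never turns on.

No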